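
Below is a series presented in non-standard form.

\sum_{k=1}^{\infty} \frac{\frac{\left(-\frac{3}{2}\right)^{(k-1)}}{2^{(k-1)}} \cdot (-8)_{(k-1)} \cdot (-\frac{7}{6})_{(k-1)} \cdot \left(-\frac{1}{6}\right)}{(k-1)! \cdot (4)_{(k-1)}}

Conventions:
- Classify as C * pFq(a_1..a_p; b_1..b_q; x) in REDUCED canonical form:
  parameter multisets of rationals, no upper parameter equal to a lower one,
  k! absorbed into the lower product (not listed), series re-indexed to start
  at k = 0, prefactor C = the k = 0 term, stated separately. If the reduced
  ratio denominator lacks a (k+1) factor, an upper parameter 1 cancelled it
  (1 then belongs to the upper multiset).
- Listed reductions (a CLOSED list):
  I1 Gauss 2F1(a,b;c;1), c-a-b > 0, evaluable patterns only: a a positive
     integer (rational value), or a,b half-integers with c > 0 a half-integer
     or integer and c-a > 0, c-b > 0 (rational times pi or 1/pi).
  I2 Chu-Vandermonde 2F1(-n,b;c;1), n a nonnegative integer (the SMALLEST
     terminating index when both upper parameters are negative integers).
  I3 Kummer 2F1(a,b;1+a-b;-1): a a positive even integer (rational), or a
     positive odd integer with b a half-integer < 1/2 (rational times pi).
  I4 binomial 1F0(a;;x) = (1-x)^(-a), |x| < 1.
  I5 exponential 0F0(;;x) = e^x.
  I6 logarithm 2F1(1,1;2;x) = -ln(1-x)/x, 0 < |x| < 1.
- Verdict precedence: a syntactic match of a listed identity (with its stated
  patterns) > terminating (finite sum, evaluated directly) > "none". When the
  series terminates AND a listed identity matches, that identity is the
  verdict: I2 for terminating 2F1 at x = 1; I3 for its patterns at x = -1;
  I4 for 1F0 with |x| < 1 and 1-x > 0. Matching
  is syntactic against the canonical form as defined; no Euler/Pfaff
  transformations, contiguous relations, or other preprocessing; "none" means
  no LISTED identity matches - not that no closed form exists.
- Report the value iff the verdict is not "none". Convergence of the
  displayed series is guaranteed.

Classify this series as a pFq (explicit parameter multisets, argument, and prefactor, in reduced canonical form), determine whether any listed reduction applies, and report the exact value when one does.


Reduced: x = -\frac{3}{4}, 2F1, upper = {-8, -\frac{7}{6}}, lower = {4}, C = -\frac{1}{6}. Verdict: terminating. With -8 upstairs the series is a 9-term polynomial sum; evaluated term by term. Its exact value is \frac{160952939903}{1739461754880}.

Key step: from the first term -\frac{1}{6}: the two k-th powers (prefactor -1/6) combine into one argument.
Consecutive-term ratio: r(k) = -\frac{3}{4} * (k-8) (k-\frac{7}{6}) / [(k+4) (k+1)] - rational in k. x = -\frac{3}{4}; t_0 = -\frac{1}{6}; negate the roots.


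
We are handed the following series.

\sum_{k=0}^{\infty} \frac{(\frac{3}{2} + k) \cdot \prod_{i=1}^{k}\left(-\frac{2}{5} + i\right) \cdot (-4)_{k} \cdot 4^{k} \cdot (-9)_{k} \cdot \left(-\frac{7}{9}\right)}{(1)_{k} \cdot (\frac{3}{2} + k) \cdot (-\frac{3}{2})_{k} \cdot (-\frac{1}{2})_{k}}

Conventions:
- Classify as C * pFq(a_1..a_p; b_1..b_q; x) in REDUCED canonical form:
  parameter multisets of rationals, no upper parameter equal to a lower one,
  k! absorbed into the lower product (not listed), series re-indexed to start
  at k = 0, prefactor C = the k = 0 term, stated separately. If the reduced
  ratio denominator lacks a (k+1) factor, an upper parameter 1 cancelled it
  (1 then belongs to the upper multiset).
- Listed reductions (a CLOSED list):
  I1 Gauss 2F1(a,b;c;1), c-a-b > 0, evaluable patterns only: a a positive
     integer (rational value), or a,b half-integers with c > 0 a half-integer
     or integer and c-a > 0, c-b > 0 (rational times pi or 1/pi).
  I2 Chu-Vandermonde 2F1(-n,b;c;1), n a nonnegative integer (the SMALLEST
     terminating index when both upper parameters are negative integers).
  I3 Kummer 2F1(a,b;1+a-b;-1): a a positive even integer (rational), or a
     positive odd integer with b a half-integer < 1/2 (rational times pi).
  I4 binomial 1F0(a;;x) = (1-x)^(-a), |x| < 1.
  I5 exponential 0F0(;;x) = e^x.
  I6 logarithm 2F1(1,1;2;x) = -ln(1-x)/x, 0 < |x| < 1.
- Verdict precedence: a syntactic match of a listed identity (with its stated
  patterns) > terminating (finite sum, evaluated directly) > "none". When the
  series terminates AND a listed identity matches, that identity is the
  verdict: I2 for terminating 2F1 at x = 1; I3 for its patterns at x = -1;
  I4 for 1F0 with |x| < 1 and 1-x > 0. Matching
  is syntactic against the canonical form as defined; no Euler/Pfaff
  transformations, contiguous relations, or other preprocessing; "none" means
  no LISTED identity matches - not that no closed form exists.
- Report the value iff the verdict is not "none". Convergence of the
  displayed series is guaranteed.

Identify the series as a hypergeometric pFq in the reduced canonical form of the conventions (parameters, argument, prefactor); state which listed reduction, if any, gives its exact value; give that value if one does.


Prefactor -\frac{7}{9}, argument 4: 3F2 with upper {-9, -4, \frac{3}{5}} over lower {-\frac{3}{2}, -\frac{1}{2}}. Verdict: terminating. With -4 upstairs the series is a 5-term polynomial sum; evaluated term by term. Hence: \frac{339418658509}{28125}.

Key step: with t_0 = -\frac{7}{9}, the running product (prefactor -7/9) telescopes to a rising factorial.
Ratio: r(k) = 4 * (k-9) (k-4) (k+\frac{3}{5}) / [(k-\frac{3}{2}) (k-\frac{1}{2}) (k+1)] - rational in k. x = 4; t_0 = -\frac{7}{9}; negate the roots.


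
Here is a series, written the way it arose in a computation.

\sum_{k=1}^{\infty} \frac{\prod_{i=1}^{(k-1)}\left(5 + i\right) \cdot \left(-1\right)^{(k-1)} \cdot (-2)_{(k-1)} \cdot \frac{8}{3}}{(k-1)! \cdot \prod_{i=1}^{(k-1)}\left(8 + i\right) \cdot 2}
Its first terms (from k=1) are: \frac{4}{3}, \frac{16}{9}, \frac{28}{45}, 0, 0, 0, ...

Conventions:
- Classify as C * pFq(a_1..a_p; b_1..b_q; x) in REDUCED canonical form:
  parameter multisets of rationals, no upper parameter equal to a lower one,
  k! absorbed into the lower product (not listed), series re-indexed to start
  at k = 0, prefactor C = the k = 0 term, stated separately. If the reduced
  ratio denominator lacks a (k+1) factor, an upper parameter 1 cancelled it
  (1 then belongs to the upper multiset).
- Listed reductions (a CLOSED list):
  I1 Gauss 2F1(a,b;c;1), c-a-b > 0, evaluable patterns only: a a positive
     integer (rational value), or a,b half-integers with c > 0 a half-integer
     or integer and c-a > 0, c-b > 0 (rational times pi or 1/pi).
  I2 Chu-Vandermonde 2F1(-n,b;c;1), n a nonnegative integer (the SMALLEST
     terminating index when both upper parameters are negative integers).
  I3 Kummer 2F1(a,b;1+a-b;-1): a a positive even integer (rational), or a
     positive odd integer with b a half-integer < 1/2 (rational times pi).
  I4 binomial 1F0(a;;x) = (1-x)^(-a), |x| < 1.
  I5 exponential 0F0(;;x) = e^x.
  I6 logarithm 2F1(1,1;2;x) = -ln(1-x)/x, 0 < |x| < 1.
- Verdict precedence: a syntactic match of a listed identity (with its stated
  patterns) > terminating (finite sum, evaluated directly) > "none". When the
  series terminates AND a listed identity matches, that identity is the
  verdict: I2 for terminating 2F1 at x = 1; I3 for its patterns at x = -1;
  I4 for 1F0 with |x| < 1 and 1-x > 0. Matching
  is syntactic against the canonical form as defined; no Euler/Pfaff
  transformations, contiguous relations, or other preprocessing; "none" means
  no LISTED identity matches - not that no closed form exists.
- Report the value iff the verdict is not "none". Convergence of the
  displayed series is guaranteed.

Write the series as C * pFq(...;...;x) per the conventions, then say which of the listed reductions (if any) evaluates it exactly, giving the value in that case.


Reduced: x = -1, 2F1, upper = {-2, 6}, lower = {9}, C = \frac{4}{3}. Verdict: the Kummer evaluation I3 matches (x = -1; c = 9 equals 1+a-b for upper {-2, 6}: listed pattern). Exact value: \frac{56}{15}.

Structural cue: x = -1 and the constant factors (prefactor 4/3) combine into one prefactor.
Consecutive-term ratio: r(k) = -1 * (k-2) (k+6) / [(k+9) (k+1)] - rational in k. x = -1; t_0 = \frac{4}{3}; negate the roots.


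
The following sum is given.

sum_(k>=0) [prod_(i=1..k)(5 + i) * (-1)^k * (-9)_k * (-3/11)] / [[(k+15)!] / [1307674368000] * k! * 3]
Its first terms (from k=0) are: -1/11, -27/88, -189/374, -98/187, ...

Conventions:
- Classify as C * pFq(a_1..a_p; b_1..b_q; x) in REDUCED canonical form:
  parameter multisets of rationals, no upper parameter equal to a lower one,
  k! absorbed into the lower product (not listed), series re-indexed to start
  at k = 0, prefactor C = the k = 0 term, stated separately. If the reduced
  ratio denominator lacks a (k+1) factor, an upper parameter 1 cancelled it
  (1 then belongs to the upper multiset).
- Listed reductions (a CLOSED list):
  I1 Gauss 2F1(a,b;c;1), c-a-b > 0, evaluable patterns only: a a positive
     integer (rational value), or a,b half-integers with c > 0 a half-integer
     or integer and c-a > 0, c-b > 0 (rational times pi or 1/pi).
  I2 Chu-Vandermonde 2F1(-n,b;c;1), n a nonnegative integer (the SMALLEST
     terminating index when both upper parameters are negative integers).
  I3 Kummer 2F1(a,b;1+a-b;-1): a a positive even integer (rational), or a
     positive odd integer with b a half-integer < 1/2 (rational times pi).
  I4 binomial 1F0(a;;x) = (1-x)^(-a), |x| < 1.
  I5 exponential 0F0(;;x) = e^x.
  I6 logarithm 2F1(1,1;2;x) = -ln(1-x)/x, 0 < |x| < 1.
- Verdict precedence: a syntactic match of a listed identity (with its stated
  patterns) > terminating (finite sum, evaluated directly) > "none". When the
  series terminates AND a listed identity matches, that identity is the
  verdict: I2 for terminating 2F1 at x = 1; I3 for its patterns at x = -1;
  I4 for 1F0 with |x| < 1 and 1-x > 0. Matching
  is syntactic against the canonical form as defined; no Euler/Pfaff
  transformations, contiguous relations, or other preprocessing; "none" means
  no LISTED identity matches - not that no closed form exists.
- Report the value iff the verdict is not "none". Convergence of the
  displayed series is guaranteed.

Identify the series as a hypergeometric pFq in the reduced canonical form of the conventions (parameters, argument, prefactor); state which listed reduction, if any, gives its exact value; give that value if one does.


At argument -1: a 2F1 with upper {-9, 6}, lower {16}, scaled by C = -1/11. Verdict: the Kummer evaluation I3 matches (x = -1; c = 16 equals 1+a-b for upper {-9, 6}: listed pattern). Its exact value is -91/44.

Key observation: x = (-1) and the constant factors (C = -1/11) combine into one prefactor.
Term ratio: r(k) = (-1) * (k-9) (k+6) / [(k+16) (k+1)] ; factor over Q: parameters, x = (-1), and C = -1/11.


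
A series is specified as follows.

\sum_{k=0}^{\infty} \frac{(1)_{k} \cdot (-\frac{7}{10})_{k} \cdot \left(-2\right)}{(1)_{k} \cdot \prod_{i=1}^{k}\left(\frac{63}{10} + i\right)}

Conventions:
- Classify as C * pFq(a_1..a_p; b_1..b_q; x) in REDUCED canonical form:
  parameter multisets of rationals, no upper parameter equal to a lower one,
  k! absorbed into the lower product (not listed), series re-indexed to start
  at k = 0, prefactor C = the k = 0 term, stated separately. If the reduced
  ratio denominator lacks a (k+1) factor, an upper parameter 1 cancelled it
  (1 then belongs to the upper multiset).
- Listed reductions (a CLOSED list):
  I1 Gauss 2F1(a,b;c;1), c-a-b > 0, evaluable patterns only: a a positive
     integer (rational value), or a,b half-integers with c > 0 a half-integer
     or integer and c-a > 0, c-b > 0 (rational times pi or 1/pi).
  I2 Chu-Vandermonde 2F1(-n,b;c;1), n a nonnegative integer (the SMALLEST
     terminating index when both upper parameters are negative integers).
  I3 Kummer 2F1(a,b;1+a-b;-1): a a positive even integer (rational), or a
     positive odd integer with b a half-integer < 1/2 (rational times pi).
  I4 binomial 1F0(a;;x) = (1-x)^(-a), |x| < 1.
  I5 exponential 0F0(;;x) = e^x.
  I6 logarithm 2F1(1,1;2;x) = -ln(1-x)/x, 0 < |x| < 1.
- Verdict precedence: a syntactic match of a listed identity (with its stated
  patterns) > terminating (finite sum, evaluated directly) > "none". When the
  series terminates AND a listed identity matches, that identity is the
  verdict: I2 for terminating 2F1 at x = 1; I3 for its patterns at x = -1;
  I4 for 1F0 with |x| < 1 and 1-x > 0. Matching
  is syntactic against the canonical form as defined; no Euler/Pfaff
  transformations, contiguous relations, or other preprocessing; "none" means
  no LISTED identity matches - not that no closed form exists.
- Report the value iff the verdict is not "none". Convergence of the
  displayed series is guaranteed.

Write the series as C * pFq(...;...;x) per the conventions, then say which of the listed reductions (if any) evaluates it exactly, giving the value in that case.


With C = -2: the canonical form is 2F1(-\frac{7}{10}, 1; \frac{73}{10}; 1). Verdict: Gauss (I1, integer-parameter pattern) fires (x = 1: the Gamma ratio telescopes since c-a-b = 7 > 0 and a = 1 in Z>0). Sum: -\frac{9}{5}.

Key step: t_0 = -2 here, and the lower running product (prefactor -2) is a rising factorial.
Term ratio: r(k) = 1 * (k-\frac{7}{10}) (k+1) / [(k+\frac{73}{10}) (k+1)] ; factor over Q: parameters, x = 1, and C = -2.


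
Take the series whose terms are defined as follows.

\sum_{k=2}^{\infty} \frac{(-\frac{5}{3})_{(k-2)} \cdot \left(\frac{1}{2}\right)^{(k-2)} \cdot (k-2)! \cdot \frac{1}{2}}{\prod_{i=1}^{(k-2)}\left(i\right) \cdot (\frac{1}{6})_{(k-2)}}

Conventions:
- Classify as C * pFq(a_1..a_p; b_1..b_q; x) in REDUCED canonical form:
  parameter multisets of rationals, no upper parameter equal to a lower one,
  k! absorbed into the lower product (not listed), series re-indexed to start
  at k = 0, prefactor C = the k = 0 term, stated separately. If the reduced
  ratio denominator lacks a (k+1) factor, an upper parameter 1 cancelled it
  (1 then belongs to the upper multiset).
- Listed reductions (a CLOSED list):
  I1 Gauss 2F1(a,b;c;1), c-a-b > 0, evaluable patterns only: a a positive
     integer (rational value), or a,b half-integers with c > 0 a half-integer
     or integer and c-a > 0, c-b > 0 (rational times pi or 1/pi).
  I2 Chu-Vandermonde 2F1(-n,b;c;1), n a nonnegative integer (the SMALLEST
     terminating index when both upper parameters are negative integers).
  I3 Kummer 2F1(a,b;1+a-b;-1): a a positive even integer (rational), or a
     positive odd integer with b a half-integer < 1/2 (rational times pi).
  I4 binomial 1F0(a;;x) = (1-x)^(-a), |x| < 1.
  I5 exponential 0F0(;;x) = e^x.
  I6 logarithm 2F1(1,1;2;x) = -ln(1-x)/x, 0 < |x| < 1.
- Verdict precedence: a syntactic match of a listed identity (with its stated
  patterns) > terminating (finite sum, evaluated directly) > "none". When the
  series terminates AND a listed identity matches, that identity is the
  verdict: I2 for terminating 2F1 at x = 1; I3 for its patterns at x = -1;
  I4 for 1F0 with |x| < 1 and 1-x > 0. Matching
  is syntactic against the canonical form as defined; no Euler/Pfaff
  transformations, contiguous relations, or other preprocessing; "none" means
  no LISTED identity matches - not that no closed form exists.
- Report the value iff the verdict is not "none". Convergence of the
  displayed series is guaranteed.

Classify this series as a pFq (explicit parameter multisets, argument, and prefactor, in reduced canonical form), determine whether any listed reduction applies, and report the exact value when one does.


With C = \frac{1}{2}: the canonical form is 2F1(-\frac{5}{3}, 1; \frac{1}{6}; \frac{1}{2}). Verdict: none. Every listed pattern misses the 2F1 form at \frac{1}{2}, upper {-\frac{5}{3}, 1}.

First insight: with t_0 = \frac{1}{2}, the product of the first k integers (prefactor 1/2) is k!.
Consecutive-term ratio: r(k) = \frac{1}{2} * (k-\frac{5}{3}) (k+1) / [(k+\frac{1}{6}) (k+1)] - rational in k. x = \frac{1}{2}; t_0 = \frac{1}{2}; negate the roots.


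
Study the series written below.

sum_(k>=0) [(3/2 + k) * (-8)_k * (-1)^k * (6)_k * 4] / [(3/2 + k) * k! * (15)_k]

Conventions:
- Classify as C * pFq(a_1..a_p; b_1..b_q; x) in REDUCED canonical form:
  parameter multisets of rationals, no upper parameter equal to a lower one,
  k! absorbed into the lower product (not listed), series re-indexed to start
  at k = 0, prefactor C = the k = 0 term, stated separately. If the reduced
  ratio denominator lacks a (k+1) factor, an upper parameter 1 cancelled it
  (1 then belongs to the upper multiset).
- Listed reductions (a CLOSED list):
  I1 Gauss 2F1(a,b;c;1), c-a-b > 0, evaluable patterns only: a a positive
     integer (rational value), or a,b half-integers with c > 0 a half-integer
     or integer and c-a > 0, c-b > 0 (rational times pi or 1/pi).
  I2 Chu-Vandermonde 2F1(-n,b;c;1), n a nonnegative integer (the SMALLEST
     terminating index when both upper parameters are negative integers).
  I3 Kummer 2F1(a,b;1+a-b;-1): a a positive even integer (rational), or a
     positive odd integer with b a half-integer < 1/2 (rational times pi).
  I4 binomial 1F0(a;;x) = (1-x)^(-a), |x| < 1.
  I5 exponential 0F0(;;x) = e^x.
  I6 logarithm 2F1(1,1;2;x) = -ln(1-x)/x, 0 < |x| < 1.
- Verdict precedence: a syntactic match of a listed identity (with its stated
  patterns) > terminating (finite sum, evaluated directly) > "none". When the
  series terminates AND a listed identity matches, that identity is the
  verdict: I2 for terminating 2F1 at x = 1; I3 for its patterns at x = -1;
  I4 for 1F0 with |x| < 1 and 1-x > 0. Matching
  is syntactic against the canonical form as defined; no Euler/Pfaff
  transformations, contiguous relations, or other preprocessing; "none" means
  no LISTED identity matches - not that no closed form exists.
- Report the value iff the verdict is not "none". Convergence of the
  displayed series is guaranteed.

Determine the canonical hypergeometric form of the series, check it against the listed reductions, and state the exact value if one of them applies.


With C = 4: the canonical form is 2F1(-8, 6; 15; -1). Verdict at x = -1: the Kummer evaluation I3 matches (x = -1; c = 15 equals 1+a-b for upper {-8, 6}: listed pattern). Hence: 364/5.

Key step: with t_0 = 4, k + 3/2 divides numerator and denominator alike; C = 4, x = -1 after cancelling.
Adjacent-term ratio: r(k) = (-1) * (k-8) (k+6) / [(k+15) (k+1)] - poly over poly, x = (-1) from leading terms; C = 4 at k = 0.


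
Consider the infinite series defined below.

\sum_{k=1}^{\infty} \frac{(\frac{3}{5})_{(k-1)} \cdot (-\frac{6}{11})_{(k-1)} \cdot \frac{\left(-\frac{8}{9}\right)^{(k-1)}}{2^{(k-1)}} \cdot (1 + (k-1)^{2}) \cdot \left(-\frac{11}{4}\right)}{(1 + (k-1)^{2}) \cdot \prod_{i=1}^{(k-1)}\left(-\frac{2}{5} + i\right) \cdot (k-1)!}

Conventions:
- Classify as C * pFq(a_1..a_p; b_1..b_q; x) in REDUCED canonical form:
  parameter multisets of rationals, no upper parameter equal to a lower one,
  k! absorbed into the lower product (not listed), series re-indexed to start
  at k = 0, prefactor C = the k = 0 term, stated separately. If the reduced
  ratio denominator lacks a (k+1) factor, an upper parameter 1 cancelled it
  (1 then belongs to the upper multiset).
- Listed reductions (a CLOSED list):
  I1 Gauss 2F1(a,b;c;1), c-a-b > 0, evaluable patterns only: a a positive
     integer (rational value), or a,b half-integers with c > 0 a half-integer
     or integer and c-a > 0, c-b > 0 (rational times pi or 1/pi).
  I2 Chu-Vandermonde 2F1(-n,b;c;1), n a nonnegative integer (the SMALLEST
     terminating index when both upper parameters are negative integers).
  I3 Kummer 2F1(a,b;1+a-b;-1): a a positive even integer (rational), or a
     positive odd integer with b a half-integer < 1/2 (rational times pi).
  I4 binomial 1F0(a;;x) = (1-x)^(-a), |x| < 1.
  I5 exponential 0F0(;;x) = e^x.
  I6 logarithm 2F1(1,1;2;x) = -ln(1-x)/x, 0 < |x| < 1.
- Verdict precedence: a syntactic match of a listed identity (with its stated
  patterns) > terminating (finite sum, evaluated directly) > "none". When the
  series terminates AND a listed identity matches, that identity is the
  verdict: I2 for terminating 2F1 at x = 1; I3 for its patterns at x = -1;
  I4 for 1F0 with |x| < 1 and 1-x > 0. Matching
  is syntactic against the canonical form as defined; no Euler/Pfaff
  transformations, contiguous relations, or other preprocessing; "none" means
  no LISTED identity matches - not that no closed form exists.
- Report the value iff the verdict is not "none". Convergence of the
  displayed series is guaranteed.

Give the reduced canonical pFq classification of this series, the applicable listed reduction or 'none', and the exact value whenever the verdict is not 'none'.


Key observation: t_0 = -\frac{11}{4} here, and the parameter 3/5 appears in both the upper and lower lists and cancels (alongside the other common factor).
Adjacent-term ratio: r(k) = -\frac{4}{9} * (k-\frac{6}{11}) / [(k+1)] - rational in k. x = -\frac{4}{9}; t_0 = -\frac{11}{4}; negate the roots.

With C = -\frac{11}{4}: the canonical form is 1F0(-\frac{6}{11}; -; -\frac{4}{9}). Verdict: the binomial series (I4) applies (the 1F0 binomial series: exponent 6/11, x = -\frac{4}{9}). Sum: \left(-\frac{11}{4}\right) \cdot \left(\frac{13}{9}\right)^{\frac{6}{11}}.


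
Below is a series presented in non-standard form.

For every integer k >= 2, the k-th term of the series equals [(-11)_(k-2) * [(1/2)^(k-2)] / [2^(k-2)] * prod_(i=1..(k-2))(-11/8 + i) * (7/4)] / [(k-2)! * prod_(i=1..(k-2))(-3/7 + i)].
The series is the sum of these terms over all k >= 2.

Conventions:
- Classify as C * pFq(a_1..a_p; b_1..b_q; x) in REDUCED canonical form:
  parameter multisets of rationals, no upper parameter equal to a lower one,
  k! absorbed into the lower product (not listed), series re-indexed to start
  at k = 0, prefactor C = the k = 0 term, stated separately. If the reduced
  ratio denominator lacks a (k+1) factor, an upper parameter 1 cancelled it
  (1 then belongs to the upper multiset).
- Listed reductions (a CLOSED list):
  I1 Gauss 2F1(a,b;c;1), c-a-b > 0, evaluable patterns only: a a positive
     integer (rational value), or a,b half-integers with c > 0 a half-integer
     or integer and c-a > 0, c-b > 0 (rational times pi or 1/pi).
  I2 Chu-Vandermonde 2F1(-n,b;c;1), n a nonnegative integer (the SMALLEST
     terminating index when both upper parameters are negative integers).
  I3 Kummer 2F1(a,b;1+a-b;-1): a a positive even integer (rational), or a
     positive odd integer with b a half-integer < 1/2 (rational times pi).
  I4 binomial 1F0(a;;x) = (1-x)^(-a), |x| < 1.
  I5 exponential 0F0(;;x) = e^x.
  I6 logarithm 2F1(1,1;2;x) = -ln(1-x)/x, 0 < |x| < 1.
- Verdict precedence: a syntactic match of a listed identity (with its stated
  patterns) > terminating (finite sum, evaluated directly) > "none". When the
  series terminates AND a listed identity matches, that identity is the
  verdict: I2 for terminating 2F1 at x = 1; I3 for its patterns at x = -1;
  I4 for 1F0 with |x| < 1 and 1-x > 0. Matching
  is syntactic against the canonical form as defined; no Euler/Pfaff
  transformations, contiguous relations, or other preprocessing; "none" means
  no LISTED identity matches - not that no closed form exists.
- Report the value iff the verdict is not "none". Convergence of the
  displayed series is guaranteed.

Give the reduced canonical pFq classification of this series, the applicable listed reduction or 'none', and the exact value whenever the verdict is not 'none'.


At argument 1/4: a 2F1 with upper {-11, -3/8}, lower {4/7}, scaled by C = 7/4. Verdict: terminating - upper parameter -11 makes this a finite sum (last index 11), evaluated exactly. Its exact value is 3521310487085283173145529/909645843762765409288192.

First insight: with t_0 = 7/4, the lower running product (C = 7/4, x = 1/4) is a rising factorial.
Consecutive-term ratio: r(k) = (1/4) * (k-11) (k-3/8) / [(k+4/7) (k+1)] - rational; roots negated = parameters, x = (1/4), C = 7/4.


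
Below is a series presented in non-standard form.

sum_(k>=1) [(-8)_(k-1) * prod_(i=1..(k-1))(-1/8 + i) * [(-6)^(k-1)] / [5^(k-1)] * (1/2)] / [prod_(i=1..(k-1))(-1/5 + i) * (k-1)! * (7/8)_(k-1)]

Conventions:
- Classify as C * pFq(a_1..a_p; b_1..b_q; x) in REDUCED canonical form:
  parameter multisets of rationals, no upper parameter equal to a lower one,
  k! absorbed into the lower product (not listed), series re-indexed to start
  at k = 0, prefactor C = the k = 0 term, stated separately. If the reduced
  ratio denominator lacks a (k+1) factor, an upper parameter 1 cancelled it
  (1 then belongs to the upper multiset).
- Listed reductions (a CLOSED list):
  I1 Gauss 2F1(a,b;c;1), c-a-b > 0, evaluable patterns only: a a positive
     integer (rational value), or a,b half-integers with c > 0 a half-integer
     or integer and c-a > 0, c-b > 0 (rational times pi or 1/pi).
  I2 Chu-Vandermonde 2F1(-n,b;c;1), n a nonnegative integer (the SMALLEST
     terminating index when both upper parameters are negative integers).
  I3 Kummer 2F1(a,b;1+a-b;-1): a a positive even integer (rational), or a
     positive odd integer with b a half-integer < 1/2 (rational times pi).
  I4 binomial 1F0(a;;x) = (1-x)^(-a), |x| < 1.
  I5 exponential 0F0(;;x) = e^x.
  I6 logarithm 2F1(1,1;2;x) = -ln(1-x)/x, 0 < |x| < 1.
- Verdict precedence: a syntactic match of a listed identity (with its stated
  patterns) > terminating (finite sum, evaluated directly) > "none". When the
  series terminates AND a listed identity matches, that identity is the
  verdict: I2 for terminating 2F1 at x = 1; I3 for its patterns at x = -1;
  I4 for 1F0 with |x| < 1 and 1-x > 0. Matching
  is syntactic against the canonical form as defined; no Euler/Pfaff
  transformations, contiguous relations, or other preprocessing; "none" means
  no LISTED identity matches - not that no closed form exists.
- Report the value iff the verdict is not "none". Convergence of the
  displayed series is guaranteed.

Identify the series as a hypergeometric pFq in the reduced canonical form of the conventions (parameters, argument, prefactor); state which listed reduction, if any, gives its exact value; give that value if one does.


This is 1/2 * 1F1(-8; 4/5; -6/5) in reduced canonical form. Verdict: terminating - upper parameter -8 makes this a finite sum (last index 8), evaluated exactly. Hence: 65271875/1704794.

First insight: t_0 being 1/2, the parameter 7/8 appears in both the upper and lower lists and cancels.
Step ratio: r(k) = (-6/5) * (k-8) / [(k+4/5) (k+1)] ; factor over Q: parameters, x = (-6/5), and C = 1/2.


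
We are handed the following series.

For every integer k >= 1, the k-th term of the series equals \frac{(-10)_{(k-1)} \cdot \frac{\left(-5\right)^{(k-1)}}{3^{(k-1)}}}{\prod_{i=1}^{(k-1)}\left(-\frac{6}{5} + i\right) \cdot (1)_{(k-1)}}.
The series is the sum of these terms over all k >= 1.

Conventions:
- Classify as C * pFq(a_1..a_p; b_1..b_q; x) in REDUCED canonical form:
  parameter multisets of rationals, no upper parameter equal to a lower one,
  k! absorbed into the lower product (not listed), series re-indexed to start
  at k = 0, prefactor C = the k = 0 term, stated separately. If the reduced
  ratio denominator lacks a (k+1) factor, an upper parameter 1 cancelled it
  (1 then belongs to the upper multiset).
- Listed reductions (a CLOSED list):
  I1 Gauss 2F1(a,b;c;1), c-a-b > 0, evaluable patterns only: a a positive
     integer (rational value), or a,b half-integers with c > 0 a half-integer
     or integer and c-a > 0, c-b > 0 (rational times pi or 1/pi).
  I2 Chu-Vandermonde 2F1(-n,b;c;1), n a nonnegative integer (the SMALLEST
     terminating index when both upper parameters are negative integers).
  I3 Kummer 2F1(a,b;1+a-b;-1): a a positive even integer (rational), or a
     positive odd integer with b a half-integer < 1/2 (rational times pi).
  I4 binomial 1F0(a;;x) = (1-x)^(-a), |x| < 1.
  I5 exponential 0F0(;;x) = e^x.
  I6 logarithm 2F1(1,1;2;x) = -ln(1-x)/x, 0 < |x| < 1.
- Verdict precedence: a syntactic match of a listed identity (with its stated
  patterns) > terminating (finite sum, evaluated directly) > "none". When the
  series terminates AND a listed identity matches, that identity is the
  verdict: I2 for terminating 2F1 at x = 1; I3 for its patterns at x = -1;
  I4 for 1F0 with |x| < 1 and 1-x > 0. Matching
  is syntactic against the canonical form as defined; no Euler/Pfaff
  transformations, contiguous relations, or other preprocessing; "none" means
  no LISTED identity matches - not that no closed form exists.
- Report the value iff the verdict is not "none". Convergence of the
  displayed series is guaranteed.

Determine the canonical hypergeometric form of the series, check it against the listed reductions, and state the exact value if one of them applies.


Prefactor 1, argument -\frac{5}{3}: 1F1 with upper {-10} over lower {-\frac{1}{5}}. Verdict: terminating - the sum ends at index 10 because -10 is a negative integer; exact evaluation follows. Hence: -\frac{142836220177861391149}{22961598819134976}.

Key observation: t_0 being 1, (1)_k (C = 1) is k! itself.
Ratio: r(k) = -\frac{5}{3} * (k-10) / [(k-\frac{1}{5}) (k+1)] - rational; roots negated = parameters, x = -\frac{5}{3}, C = 1.


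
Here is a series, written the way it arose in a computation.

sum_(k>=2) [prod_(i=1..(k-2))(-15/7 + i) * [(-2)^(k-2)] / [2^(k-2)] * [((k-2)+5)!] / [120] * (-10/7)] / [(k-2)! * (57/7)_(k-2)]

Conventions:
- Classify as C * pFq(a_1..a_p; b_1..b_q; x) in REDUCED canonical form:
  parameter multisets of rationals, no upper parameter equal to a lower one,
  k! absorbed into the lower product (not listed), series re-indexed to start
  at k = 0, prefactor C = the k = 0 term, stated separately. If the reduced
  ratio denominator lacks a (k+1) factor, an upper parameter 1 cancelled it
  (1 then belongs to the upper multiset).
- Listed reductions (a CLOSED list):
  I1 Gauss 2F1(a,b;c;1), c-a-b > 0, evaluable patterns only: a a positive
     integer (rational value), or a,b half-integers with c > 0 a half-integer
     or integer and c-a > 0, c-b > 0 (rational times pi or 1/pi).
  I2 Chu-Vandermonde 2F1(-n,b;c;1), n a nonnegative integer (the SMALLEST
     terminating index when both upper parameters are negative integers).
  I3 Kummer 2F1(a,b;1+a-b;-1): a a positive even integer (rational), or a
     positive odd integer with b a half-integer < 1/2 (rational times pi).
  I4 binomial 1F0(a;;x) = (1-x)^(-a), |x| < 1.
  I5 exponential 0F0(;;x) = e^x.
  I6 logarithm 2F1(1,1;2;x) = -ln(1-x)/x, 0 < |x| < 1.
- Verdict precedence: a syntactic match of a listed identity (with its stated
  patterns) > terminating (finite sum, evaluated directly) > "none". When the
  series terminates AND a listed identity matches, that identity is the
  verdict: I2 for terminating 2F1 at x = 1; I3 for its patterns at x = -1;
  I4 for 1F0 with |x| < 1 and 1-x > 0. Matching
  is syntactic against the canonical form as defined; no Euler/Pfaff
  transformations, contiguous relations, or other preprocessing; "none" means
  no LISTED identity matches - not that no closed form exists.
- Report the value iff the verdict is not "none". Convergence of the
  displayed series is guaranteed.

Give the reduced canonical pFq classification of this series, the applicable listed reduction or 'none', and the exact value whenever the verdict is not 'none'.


At argument -1: a 2F1 with upper {-8/7, 6}, lower {57/7}, scaled by C = -10/7. Verdict: Kummer's theorem (I3) fires (x = -1; c = 57/7 equals 1+a-b for upper {-8/7, 6}: listed pattern). Hence: -6450/2401.

The tell: from the first term -10/7: the two k-th powers (prefactor -10/7) combine into one argument.
Step ratio: r(k) = (-1) * (k-8/7) (k+6) / [(k+57/7) (k+1)] - rational in k, leading ratio (-1); with t_0 = -10/7, classification follows.


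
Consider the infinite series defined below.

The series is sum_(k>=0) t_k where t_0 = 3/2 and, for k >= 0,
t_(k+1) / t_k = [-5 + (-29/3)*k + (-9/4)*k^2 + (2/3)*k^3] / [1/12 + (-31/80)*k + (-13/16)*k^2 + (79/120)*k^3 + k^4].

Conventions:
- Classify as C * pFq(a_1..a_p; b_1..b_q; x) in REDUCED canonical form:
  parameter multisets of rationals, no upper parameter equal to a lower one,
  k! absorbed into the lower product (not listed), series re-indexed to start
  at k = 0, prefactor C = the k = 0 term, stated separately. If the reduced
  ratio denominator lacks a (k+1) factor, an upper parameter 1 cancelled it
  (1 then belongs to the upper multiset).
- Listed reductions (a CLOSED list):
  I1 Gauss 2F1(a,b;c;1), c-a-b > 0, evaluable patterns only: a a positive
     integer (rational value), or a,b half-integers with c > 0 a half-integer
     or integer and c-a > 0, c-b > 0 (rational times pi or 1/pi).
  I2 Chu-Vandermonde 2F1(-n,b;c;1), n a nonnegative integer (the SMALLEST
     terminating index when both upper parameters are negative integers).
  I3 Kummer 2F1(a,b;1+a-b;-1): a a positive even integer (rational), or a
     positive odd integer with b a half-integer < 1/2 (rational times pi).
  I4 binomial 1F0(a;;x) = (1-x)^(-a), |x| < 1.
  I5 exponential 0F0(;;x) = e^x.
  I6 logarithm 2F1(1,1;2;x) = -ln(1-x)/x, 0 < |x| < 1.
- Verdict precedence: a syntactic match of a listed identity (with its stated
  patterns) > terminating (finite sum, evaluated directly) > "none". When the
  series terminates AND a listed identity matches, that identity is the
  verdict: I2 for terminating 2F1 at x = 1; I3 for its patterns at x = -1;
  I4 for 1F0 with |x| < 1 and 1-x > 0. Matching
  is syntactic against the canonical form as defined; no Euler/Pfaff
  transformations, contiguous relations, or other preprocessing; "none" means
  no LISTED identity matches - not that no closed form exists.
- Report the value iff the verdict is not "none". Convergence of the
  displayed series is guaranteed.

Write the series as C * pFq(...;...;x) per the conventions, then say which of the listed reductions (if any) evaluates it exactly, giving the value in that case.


Key step: t_0 = 3/2 here, and the parameter 5/8 appears in both the upper and lower lists and cancels.
Consecutive-term ratio: r(k) = (2/3) * (k-6) (k+2) / [(k-4/5) (k-1/6) (k+1)] - rational in k, leading ratio (2/3); with t_0 = 3/2, classification follows.

This is 3/2 * 2F2(-6, 2; -4/5, -1/6; 2/3) in reduced canonical form. Verdict: terminating at k = 6: the factor (-6)_k kills every later term; summing the 7 survivors is exact. Hence: -607928763/2744038.


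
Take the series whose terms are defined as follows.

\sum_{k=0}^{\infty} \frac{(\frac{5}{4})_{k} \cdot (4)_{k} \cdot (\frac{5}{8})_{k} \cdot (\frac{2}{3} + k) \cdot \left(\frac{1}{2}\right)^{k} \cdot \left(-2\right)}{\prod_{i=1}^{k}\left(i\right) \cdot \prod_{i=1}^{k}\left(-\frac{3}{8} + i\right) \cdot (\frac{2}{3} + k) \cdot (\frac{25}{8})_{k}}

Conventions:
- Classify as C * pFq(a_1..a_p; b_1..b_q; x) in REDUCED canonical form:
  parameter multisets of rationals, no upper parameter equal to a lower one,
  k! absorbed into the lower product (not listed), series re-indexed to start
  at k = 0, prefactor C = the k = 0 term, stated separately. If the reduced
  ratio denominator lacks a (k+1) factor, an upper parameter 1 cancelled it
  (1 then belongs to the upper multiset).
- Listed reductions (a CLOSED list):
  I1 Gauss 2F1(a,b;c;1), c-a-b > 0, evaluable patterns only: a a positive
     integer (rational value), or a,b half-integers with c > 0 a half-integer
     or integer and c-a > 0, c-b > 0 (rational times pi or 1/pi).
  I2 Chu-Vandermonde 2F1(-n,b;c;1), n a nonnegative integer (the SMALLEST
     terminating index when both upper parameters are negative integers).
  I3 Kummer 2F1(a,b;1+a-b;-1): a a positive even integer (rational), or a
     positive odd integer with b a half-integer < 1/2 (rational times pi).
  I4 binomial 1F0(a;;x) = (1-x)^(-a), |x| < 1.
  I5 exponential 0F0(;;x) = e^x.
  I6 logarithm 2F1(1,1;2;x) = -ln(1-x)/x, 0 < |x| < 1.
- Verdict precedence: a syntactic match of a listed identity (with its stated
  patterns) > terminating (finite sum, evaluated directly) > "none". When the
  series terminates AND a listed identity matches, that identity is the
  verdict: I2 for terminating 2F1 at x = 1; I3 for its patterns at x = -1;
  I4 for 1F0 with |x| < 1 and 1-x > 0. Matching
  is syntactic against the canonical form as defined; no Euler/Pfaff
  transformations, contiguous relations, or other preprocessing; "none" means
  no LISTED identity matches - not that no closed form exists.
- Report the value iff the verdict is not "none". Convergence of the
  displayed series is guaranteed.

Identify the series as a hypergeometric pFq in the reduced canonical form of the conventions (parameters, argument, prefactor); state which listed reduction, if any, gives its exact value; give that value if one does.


This is -2 * 2F1(\frac{5}{4}, 4; \frac{25}{8}; \frac{1}{2}) in reduced canonical form. Verdict: none here - no I1-I6 shape fits x = \frac{1}{2} with lower {\frac{25}{8}}.

Key observation: with t_0 = -2, the factor k + 2/3 cancels (top and bottom), leaving prefactor -2.
Term ratio: r(k) = \frac{1}{2} * (k+\frac{5}{4}) (k+4) / [(k+\frac{25}{8}) (k+1)] - rational in k, leading ratio \frac{1}{2}; with t_0 = -2, classification follows.


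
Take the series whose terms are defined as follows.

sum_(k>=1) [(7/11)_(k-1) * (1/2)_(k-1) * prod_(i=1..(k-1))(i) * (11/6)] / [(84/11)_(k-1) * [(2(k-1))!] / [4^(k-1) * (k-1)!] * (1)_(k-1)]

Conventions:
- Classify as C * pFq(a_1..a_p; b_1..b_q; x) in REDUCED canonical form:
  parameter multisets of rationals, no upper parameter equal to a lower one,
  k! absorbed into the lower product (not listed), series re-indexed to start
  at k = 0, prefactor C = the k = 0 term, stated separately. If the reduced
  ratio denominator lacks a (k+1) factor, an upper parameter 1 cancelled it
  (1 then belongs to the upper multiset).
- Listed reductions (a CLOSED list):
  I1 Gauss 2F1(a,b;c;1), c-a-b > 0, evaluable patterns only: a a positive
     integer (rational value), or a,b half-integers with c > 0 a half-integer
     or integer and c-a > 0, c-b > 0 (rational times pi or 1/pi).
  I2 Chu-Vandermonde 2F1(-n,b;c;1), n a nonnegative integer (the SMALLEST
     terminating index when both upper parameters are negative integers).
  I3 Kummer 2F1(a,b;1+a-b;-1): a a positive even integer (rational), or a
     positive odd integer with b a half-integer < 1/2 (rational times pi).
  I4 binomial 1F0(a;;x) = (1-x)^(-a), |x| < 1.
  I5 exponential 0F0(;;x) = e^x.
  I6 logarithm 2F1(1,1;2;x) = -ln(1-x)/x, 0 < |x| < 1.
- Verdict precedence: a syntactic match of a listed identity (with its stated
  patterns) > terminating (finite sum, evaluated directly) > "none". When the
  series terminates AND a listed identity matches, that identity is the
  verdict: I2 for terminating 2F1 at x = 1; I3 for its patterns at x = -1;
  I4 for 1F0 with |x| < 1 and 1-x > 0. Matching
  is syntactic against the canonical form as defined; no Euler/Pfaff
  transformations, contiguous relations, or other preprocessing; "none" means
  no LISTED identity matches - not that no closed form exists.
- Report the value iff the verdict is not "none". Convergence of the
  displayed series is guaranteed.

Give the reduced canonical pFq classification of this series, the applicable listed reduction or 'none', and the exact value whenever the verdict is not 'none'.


Prefactor 11/6, argument 1: 2F1 with upper {7/11, 1} over lower {84/11}. Verdict at x = 1: Gauss's theorem (I1) matches (x = 1: the Gamma ratio telescopes since c-a-b = 6 > 0 and a = 1 in Z>0). Hence: 73/36.

The tell: with t_0 = 11/6, the parameter 1/2 appears in both the upper and lower lists and cancels.
Step ratio: r(k) = 1 * (k+7/11) (k+1) / [(k+84/11) (k+1)] - rational in k. x = 1; t_0 = 11/6; negate the roots.


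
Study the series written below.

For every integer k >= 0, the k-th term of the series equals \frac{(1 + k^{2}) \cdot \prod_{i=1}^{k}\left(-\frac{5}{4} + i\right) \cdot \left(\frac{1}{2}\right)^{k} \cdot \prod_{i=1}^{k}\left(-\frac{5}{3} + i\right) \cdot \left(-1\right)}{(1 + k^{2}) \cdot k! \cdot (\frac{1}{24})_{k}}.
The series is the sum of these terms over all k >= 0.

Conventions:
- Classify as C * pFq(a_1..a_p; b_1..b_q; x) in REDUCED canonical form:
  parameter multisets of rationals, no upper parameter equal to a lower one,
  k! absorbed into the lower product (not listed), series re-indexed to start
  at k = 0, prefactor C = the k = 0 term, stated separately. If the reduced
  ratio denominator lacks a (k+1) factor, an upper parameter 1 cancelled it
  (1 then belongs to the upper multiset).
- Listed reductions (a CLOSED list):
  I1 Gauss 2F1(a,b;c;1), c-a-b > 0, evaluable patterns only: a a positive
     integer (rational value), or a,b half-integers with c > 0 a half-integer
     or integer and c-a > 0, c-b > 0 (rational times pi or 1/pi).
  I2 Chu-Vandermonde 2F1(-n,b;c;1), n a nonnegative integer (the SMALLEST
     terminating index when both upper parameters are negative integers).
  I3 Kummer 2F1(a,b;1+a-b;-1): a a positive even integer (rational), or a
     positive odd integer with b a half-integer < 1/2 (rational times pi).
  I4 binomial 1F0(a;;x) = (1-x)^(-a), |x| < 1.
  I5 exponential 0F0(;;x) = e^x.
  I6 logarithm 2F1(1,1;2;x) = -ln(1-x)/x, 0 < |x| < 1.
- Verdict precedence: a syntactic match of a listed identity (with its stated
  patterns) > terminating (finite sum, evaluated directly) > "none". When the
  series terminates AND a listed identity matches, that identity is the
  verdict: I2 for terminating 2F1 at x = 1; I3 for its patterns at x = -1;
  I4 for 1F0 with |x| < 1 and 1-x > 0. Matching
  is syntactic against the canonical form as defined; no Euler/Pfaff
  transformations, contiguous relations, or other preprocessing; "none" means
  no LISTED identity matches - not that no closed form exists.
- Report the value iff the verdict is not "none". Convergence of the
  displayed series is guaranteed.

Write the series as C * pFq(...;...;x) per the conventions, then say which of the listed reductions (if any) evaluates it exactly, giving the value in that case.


This is -1 * 2F1(-\frac{2}{3}, -\frac{1}{4}; \frac{1}{24}; \frac{1}{2}) in reduced canonical form. Verdict: none. Every listed pattern misses the 2F1 form at \frac{1}{2}, upper {-\frac{2}{3}, -\frac{1}{4}}.

Structural cue: t_0 being -1, the running product (C = -1) telescopes to a rising factorial.
Adjacent-term ratio: r(k) = \frac{1}{2} * (k-\frac{2}{3}) (k-\frac{1}{4}) / [(k+\frac{1}{24}) (k+1)] - rational; roots negated = parameters, x = \frac{1}{2}, C = -1.
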